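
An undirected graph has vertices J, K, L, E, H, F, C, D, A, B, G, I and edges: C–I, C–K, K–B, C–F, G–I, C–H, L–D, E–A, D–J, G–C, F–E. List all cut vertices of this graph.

Removing C increases the component count from 2 to 5, so C is a cut vertex.
Removing D increases the component count from 2 to 3, so D is a cut vertex.
Removing E increases the component count from 2 to 3, so E is a cut vertex.
Likewise F, K are cut vertices.
By contrast removing J leaves 2 components; it is not a cut vertex. No other vertex is a cut vertex either.

C, D, E, F, K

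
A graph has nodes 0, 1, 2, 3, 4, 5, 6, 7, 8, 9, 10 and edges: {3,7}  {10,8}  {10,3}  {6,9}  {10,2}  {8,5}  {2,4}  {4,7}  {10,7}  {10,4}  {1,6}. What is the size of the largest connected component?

7

0 is isolated — a component by itself.
Starting from 1 we can reach 1, 6, 9. That is one component of size 3.
Starting from 2 we can reach 2, 3, 4, 5, 7, 8, 10. That is one component of size 7.
The largest has 7 vertices.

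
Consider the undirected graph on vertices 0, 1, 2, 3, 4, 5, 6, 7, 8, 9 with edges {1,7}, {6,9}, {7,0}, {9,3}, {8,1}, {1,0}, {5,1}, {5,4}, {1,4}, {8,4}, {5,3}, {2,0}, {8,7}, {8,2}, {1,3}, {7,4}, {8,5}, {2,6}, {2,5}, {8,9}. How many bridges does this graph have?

The edges on the cycle 8-2-5-4-8 are not bridges since each lies on that cycle.
Every edge lies on some cycle, so there are no bridges.

0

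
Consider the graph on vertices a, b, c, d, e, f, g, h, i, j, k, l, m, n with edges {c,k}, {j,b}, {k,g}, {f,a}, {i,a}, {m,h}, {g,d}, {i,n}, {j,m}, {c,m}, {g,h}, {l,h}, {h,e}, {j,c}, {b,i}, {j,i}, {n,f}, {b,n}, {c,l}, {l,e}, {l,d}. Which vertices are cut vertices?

j

Removing j increases the component count from 1 to 2, so j is a cut vertex.
By contrast removing l leaves 1 component; it is not a cut vertex. No other vertex is a cut vertex either.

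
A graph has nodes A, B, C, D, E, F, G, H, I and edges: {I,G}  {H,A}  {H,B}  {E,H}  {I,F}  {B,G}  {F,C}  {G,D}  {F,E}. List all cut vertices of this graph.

Removing F increases the component count from 1 to 2, so F is a cut vertex.
Removing G increases the component count from 1 to 2, so G is a cut vertex.
Removing H increases the component count from 1 to 2, so H is a cut vertex.
By contrast removing E leaves 1 component; it is not a cut vertex. No other vertex is a cut vertex either.

F, G, H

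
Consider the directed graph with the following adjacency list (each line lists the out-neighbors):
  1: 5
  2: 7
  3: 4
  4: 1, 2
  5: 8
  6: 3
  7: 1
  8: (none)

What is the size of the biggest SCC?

1

{4} is an SCC by itself.
{3} is an SCC by itself.
{5} is an SCC by itself.
{7} is an SCC by itself.
{6} is an SCC by itself.
(and 3 more singleton SCCs)
The largest has 1 vertex.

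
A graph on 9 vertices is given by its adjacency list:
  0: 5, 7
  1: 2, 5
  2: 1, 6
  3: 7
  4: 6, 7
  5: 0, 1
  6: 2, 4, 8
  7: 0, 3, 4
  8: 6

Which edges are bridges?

3-7, 6-8

The edges on the cycle 6-2-1-5-0-7-4-6 are not bridges since each lies on that cycle.
But removing 6-8 disconnects 6 from 8; removing 3-7 disconnects 3 from 7 — these are bridges.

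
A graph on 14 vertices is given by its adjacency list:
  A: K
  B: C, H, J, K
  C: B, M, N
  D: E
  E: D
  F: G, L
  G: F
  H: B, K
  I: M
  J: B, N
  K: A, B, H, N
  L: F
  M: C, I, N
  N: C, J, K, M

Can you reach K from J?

Yes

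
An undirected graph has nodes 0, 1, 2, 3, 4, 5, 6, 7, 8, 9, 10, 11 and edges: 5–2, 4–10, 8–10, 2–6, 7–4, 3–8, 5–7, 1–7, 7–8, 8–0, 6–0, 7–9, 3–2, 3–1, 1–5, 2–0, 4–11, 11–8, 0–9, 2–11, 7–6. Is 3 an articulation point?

No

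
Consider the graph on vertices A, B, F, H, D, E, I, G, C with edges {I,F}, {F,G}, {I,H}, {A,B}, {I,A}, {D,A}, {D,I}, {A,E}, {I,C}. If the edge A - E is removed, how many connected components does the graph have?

2

Before removal there is 1 component.
A - E is a bridge — removing it separates A's side from E's side.
After removal: 2 components.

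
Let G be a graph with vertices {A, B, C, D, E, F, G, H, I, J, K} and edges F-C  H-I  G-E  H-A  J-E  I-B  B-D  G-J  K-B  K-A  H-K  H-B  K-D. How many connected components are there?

3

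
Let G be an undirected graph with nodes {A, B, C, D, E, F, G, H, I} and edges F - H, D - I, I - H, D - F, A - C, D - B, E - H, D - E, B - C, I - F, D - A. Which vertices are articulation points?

Removing D increases the component count from 2 to 3, so D is a cut vertex.
By contrast removing C leaves 2 components; it is not a cut vertex. No other vertex is a cut vertex either.

D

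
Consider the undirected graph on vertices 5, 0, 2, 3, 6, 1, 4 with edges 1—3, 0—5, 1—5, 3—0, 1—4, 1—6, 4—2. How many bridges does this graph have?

3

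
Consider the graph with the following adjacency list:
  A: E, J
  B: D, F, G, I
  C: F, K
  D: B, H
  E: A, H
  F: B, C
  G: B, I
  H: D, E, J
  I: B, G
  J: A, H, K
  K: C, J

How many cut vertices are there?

1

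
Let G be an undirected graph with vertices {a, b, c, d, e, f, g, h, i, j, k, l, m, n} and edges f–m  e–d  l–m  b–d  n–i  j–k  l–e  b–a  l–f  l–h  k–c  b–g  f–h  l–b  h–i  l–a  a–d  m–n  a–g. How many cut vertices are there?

Removing k increases the component count from 2 to 3, so k is a cut vertex.
Removing l increases the component count from 2 to 3, so l is a cut vertex.
By contrast removing d leaves 2 components; it is not a cut vertex. No other vertex is a cut vertex either.

2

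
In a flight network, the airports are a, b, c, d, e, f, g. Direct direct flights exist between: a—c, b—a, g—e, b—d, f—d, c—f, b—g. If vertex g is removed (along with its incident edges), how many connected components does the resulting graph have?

With g gone, the remaining components are: {e}; {a, b, c, d, f}.
That is 2 components.

2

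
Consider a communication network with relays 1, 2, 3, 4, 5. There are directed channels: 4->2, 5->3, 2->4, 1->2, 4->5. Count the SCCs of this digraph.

{2, 4} are all mutually reachable — one SCC of size 2.
{1} is an SCC by itself.
{3} is an SCC by itself.
{5} is an SCC by itself.
That gives 4 strongly connected components.

4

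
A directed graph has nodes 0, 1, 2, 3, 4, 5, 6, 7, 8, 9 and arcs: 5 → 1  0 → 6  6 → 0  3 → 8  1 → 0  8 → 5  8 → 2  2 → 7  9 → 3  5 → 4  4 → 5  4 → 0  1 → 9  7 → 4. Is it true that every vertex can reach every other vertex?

No

There is no directed path from 6 to 8, so the graph is not strongly connected.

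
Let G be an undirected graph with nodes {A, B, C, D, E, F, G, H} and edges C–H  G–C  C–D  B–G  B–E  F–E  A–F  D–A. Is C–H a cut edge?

Removing C–H leaves no path between C and H: the component count goes from 1 to 2. So it is a bridge.

Yes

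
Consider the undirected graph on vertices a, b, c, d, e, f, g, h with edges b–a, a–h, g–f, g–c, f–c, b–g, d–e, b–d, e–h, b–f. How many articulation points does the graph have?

1

Removing b increases the component count from 1 to 2, so b is a cut vertex.
By contrast removing c leaves 1 component; it is not a cut vertex. No other vertex is a cut vertex either.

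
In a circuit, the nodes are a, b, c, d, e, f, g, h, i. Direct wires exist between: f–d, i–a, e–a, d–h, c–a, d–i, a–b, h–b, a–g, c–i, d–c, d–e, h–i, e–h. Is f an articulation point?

Deleting f leaves 1 component (was 1), so f is not a cut vertex.

No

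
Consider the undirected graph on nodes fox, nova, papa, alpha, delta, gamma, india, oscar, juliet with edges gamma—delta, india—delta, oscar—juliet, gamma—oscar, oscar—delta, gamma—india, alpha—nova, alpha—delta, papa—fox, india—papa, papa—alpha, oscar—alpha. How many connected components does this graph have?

1

Starting from fox we can reach fox, nova, papa, alpha, delta, gamma, india, oscar, juliet. That is one component of size 9.
Total: 1 component.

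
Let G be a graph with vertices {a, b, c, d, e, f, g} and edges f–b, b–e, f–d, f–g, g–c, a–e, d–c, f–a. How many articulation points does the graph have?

Removing f increases the component count from 1 to 2, so f is a cut vertex.
By contrast removing b leaves 1 component; it is not a cut vertex. No other vertex is a cut vertex either.

1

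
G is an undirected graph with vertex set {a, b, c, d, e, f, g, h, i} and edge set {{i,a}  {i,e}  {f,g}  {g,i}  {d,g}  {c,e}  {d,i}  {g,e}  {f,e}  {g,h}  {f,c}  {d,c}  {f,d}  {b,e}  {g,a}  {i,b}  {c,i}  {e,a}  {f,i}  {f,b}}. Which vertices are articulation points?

g

Removing g increases the component count from 1 to 2, so g is a cut vertex.
By contrast removing f leaves 1 component; it is not a cut vertex. No other vertex is a cut vertex either.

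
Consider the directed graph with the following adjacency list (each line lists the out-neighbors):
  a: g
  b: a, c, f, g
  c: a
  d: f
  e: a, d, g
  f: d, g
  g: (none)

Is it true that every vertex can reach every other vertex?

No

There is no directed path from b to e, so the graph is not strongly connected.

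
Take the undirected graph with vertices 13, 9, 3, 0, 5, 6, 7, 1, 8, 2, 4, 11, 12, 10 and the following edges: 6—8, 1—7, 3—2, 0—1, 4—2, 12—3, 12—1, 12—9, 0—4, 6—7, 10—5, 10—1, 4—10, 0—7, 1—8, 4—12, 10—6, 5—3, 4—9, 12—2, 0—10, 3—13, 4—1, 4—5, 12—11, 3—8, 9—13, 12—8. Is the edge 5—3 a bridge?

No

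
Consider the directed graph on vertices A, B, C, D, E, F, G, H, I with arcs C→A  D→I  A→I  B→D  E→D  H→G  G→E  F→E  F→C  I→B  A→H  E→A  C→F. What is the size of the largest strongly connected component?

{A, E, G, H} are all mutually reachable — one SCC of size 4.
{B, D, I} are all mutually reachable — one SCC of size 3.
{C, F} are all mutually reachable — one SCC of size 2.
The largest has 4 vertices.

4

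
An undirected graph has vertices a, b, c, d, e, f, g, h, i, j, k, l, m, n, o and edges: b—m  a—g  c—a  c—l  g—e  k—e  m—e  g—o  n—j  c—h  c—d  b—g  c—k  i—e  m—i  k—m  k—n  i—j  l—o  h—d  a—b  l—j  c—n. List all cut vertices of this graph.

Removing c increases the component count from 2 to 3, so c is a cut vertex.
By contrast removing n leaves 2 components; it is not a cut vertex. No other vertex is a cut vertex either.

c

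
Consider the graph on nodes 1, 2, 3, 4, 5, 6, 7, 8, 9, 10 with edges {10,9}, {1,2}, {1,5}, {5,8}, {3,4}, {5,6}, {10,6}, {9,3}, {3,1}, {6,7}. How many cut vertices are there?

Removing 1 increases the component count from 1 to 2, so 1 is a cut vertex.
Removing 3 increases the component count from 1 to 2, so 3 is a cut vertex.
Removing 5 increases the component count from 1 to 2, so 5 is a cut vertex.
Likewise 6 is a cut vertex.
By contrast removing 8 leaves 1 component; it is not a cut vertex. No other vertex is a cut vertex either.

4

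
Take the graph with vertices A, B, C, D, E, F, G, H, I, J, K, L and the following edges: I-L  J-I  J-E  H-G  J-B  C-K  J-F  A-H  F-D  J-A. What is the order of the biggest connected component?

Starting from C we can reach C, K. That is one component of size 2.
Starting from A we can reach A, B, D, E, F, G, H, I, J, L. That is one component of size 10.
The largest has 10 vertices.

10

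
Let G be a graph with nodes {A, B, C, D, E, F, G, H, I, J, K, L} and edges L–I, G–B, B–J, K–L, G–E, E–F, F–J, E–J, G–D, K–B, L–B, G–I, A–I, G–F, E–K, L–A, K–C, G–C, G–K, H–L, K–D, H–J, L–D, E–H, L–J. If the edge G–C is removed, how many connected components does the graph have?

1

G and C are still connected via G-K-C, so the component count stays at 1.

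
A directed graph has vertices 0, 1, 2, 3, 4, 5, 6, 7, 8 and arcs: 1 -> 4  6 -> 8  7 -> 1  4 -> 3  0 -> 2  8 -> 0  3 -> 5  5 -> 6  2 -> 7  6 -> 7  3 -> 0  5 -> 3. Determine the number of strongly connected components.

1

{0, 1, 2, 3, 4, 5, 6, 7, 8} are all mutually reachable — one SCC of size 9.
That gives 1 strongly connected component.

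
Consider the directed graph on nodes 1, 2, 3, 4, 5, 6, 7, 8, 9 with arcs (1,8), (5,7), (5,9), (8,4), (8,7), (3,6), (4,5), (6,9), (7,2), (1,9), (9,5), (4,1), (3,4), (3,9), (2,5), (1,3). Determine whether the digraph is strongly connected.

There is no directed path from 2 to 4, so the graph is not strongly connected.

No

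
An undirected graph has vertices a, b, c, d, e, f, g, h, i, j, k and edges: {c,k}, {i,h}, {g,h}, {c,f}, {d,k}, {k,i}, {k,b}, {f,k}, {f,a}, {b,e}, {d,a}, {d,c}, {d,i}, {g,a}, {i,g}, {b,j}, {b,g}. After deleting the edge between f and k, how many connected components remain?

1

f and k are still connected via f-c-k, so the component count stays at 1.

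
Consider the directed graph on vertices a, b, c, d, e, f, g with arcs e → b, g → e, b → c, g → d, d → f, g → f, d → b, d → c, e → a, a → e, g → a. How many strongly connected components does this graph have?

6

{a, e} are all mutually reachable — one SCC of size 2.
{f} is an SCC by itself.
{b} is an SCC by itself.
{d} is an SCC by itself.
{c} is an SCC by itself.
(and 1 more singleton SCC)
That gives 6 strongly connected components.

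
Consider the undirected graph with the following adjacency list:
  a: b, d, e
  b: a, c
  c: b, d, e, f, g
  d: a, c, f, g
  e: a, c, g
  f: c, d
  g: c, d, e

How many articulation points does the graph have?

0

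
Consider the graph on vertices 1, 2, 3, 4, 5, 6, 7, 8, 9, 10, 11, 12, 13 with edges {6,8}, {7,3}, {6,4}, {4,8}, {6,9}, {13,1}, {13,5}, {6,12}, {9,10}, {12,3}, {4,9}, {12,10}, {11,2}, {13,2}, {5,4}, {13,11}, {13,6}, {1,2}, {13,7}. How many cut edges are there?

0

The edges on the cycle 13-11-2-13 are not bridges since each lies on that cycle.
Every edge lies on some cycle, so there are no bridges.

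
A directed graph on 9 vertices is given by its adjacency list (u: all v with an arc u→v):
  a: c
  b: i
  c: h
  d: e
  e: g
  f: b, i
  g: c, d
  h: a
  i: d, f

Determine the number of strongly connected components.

{b, f, i} are all mutually reachable — one SCC of size 3.
{a, c, h} are all mutually reachable — one SCC of size 3.
{d, e, g} are all mutually reachable — one SCC of size 3.
That gives 3 strongly connected components.

3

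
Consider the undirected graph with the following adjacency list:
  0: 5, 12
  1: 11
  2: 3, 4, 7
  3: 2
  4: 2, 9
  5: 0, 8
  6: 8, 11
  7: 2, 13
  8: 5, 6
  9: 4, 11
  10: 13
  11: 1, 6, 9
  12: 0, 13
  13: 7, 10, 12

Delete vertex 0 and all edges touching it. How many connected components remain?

1

With 0 gone, the remaining components are: {1, 2, 3, 4, 5, 6, 7, 8, 9, 10, 11, 12, 13}.
That is 1 component.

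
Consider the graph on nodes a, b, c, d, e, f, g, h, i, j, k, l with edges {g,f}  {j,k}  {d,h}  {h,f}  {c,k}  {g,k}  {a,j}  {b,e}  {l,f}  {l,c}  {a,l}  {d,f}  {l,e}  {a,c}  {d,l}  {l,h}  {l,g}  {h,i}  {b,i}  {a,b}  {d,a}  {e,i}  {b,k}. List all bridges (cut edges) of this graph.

The edges on the cycle a-l-g-k-j-a are not bridges since each lies on that cycle.
Every edge lies on some cycle, so there are no bridges.

none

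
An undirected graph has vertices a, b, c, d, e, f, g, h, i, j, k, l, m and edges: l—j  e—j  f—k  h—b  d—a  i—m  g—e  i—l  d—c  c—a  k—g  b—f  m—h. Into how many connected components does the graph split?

Starting from a we can reach a, c, d. That is one component of size 3.
Starting from b we can reach b, e, f, g, h, i, j, k, l, m. That is one component of size 10.
Total: 2 components.

2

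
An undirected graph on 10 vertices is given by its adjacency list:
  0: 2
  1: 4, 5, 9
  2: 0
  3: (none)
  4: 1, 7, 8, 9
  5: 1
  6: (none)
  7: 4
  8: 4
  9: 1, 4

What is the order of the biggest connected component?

6

3 is isolated — a component by itself.
6 is isolated — a component by itself.
Starting from 0 we can reach 0, 2. That is one component of size 2.
Starting from 1 we can reach 1, 4, 5, 7, 8, 9. That is one component of size 6.
The largest has 6 vertices.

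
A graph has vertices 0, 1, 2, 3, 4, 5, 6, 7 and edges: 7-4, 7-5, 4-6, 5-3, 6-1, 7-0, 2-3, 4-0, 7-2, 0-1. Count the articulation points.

1

Removing 7 increases the component count from 1 to 2, so 7 is a cut vertex.
By contrast removing 2 leaves 1 component; it is not a cut vertex. No other vertex is a cut vertex either.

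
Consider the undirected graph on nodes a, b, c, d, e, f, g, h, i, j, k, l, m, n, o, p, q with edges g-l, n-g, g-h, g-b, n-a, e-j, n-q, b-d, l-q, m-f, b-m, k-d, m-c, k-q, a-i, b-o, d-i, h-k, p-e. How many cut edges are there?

6

The edges on the cycle g-b-d-k-h-g are not bridges since each lies on that cycle.
But removing m-f disconnects m from f; removing b-m disconnects b from m; removing b-o disconnects b from o; removing j-e disconnects j from e — these are bridges.
In total 6 edges are bridges.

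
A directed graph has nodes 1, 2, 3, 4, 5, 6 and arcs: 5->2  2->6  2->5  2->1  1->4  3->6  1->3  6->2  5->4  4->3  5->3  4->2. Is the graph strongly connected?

From 1 we can reach every vertex (1, 2, 3, 4, 5, 6), and every vertex can reach 1 (1, 2, 3, 4, 5, 6). So the whole graph is one strongly connected component.

Yes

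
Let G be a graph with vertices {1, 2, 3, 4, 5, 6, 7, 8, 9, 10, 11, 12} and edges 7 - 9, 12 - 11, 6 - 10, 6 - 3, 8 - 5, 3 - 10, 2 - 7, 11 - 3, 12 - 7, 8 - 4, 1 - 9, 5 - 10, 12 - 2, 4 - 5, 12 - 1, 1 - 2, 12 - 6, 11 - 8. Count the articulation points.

1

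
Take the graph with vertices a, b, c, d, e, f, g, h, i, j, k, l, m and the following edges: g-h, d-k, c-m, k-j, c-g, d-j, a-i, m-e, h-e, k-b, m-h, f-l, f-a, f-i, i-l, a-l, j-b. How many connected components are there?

Starting from a we can reach a, f, i, l. That is one component of size 4.
Starting from b we can reach b, d, j, k. That is one component of size 4.
Starting from c we can reach c, e, g, h, m. That is one component of size 5.
Total: 3 components.

3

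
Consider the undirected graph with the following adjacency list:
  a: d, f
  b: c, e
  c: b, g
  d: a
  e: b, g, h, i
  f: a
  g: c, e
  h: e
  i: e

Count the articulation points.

2

Removing a increases the component count from 2 to 3, so a is a cut vertex.
Removing e increases the component count from 2 to 4, so e is a cut vertex.
By contrast removing b leaves 2 components; it is not a cut vertex. No other vertex is a cut vertex either.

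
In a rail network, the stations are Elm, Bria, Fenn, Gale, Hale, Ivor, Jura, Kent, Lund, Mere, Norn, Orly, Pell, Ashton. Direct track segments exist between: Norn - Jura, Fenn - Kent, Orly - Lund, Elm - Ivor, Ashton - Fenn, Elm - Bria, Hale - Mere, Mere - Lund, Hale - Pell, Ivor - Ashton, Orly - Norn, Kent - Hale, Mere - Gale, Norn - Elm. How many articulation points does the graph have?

Removing Elm increases the component count from 1 to 2, so Elm is a cut vertex.
Removing Hale increases the component count from 1 to 2, so Hale is a cut vertex.
Removing Mere increases the component count from 1 to 2, so Mere is a cut vertex.
Likewise Norn is a cut vertex.
By contrast removing Kent leaves 1 component; it is not a cut vertex. No other vertex is a cut vertex either.

4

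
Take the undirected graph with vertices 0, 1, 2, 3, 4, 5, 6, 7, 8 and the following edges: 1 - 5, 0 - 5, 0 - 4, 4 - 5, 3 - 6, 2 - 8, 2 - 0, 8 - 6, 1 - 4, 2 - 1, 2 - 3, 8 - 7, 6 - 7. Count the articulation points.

Removing 2 increases the component count from 1 to 2, so 2 is a cut vertex.
By contrast removing 4 leaves 1 component; it is not a cut vertex. No other vertex is a cut vertex either.

1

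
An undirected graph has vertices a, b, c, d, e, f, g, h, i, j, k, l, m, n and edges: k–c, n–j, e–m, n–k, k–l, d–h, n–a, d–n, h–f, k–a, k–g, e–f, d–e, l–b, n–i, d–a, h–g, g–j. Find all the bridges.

The edges on the cycle d-h-g-k-n-d are not bridges since each lies on that cycle.
But removing i–n disconnects i from n; removing c–k disconnects c from k; removing k–l disconnects k from l; removing b–l disconnects b from l — these are bridges.
In total 5 edges are bridges.

b-l, c-k, e-m, i-n, k-l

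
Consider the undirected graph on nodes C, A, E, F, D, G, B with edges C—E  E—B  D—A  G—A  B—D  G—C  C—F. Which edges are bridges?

C-F

The edges on the cycle G-C-E-B-D-A-G are not bridges since each lies on that cycle.
But removing C—F disconnects C from F — this is a bridge.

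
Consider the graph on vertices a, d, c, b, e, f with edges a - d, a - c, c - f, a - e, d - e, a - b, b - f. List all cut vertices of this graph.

a

Removing a increases the component count from 1 to 2, so a is a cut vertex.
By contrast removing d leaves 1 component; it is not a cut vertex. No other vertex is a cut vertex either.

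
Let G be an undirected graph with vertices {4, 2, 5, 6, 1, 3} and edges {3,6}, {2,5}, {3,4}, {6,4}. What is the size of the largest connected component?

1 is isolated — a component by itself.
Starting from 2 we can reach 2, 5. That is one component of size 2.
Starting from 3 we can reach 3, 4, 6. That is one component of size 3.
The largest has 3 vertices.

3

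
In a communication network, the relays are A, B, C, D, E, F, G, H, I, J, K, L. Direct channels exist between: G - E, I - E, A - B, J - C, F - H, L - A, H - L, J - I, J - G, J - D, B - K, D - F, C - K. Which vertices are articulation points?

J

Removing J increases the component count from 1 to 2, so J is a cut vertex.
By contrast removing F leaves 1 component; it is not a cut vertex. No other vertex is a cut vertex either.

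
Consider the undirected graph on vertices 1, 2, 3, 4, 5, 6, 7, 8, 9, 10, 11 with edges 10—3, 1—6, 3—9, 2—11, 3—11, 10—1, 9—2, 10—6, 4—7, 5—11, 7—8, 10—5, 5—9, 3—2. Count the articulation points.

2

Removing 7 increases the component count from 2 to 3, so 7 is a cut vertex.
Removing 10 increases the component count from 2 to 3, so 10 is a cut vertex.
By contrast removing 6 leaves 2 components; it is not a cut vertex. No other vertex is a cut vertex either.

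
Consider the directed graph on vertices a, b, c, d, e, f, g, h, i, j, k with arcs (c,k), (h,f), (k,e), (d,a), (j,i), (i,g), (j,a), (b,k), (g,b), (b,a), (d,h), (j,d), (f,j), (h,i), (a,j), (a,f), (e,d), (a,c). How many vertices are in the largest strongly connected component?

11

{a, b, c, d, e, f, g, h, i, j, k} are all mutually reachable — one SCC of size 11.
The largest has 11 vertices.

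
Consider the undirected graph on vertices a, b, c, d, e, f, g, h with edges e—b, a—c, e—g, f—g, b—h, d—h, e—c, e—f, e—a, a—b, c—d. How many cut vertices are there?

1

Removing e increases the component count from 1 to 2, so e is a cut vertex.
By contrast removing d leaves 1 component; it is not a cut vertex. No other vertex is a cut vertex either.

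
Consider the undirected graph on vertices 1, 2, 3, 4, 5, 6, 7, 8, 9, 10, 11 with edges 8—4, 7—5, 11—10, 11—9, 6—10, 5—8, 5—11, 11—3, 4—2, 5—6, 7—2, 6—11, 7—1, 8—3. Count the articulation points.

2

Removing 7 increases the component count from 1 to 2, so 7 is a cut vertex.
Removing 11 increases the component count from 1 to 2, so 11 is a cut vertex.
By contrast removing 10 leaves 1 component; it is not a cut vertex. No other vertex is a cut vertex either.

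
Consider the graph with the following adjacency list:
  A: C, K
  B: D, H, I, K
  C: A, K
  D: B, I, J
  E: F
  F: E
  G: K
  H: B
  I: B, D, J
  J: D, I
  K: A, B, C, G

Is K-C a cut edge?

After removing K-C, the path K-A-C still connects them, so the edge is not a bridge.

No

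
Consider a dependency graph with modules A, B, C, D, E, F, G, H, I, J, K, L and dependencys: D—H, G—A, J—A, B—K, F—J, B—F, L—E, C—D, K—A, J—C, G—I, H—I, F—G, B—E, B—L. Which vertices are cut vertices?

Removing B increases the component count from 1 to 2, so B is a cut vertex.
By contrast removing J leaves 1 component; it is not a cut vertex. No other vertex is a cut vertex either.

B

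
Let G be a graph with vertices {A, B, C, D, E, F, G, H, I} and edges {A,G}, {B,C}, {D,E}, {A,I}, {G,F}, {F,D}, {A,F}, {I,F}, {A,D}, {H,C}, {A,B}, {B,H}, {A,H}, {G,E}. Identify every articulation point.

Removing A increases the component count from 1 to 2, so A is a cut vertex.
By contrast removing D leaves 1 component; it is not a cut vertex. No other vertex is a cut vertex either.

A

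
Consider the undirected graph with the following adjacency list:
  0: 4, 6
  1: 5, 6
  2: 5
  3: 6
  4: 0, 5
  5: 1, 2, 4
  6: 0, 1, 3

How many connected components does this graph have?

1

Starting from 0 we can reach 0, 1, 2, 3, 4, 5, 6. That is one component of size 7.
Total: 1 component.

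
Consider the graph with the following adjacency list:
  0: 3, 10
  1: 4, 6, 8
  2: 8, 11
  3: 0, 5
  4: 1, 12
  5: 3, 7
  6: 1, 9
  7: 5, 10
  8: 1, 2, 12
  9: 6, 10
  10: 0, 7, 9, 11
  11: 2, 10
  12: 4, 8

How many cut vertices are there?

1

Removing 10 increases the component count from 1 to 2, so 10 is a cut vertex.
By contrast removing 12 leaves 1 component; it is not a cut vertex. No other vertex is a cut vertex either.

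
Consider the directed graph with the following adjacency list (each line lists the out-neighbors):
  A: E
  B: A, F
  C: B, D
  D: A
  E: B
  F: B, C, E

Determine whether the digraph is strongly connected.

Yes

From D we can reach every vertex (A, B, C, D, E, F), and every vertex can reach D (A, B, C, D, E, F). So the whole graph is one strongly connected component.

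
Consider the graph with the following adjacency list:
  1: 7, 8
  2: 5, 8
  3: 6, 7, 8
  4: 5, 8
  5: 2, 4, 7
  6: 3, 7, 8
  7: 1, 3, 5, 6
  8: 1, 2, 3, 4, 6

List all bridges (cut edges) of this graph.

none

The edges on the cycle 7-1-8-3-7 are not bridges since each lies on that cycle.
Every edge lies on some cycle, so there are no bridges.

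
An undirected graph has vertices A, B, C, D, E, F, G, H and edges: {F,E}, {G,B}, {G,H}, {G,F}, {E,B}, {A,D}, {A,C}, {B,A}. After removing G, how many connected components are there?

With G gone, the remaining components are: {H}; {A, B, C, D, E, F}.
That is 2 components.

2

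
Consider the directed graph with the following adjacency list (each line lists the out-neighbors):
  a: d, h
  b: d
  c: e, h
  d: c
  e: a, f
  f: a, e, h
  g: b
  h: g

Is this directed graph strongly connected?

From c we can reach every vertex (a, b, c, d, e, f, g, h), and every vertex can reach c (a, b, c, d, e, f, g, h). So the whole graph is one strongly connected component.

Yes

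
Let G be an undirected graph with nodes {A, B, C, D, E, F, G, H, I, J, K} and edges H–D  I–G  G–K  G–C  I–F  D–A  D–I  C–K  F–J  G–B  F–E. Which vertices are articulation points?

Removing D increases the component count from 1 to 3, so D is a cut vertex.
Removing F increases the component count from 1 to 3, so F is a cut vertex.
Removing G increases the component count from 1 to 3, so G is a cut vertex.
Likewise I is a cut vertex.
By contrast removing H leaves 1 component; it is not a cut vertex. No other vertex is a cut vertex either.

D, F, G, I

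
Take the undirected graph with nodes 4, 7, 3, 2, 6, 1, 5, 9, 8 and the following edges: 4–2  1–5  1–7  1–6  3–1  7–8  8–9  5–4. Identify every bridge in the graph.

removing 1–7 disconnects 1 from 7; removing 4–5 disconnects 4 from 5; removing 8–7 disconnects 8 from 7; removing 2–4 disconnects 2 from 4 — these are bridges.
In total 8 edges are bridges.

1-3, 1-5, 1-6, 1-7, 2-4, 4-5, 7-8, 8-9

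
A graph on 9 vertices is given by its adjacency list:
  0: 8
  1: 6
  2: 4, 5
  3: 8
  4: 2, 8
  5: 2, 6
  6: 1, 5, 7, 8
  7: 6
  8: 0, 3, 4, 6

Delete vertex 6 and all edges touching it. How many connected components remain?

With 6 gone, the remaining components are: {1}; {7}; {0, 2, 3, 4, 5, 8}.
That is 3 components.

3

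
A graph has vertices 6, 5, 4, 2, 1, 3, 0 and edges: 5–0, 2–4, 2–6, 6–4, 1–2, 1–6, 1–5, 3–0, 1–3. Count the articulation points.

1

Removing 1 increases the component count from 1 to 2, so 1 is a cut vertex.
By contrast removing 4 leaves 1 component; it is not a cut vertex. No other vertex is a cut vertex either.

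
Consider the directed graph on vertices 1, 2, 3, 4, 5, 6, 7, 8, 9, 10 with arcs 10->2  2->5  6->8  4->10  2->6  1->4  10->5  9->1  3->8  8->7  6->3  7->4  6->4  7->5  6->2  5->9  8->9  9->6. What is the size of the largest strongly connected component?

10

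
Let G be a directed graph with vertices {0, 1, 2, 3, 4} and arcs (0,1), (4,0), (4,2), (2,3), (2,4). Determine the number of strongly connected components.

{2, 4} are all mutually reachable — one SCC of size 2.
{3} is an SCC by itself.
{1} is an SCC by itself.
{0} is an SCC by itself.
That gives 4 strongly connected components.

4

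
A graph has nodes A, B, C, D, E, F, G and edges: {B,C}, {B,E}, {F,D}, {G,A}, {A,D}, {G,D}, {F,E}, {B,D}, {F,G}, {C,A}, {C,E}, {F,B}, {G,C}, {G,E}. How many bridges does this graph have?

The edges on the cycle B-C-E-B are not bridges since each lies on that cycle.
Every edge lies on some cycle, so there are no bridges.

0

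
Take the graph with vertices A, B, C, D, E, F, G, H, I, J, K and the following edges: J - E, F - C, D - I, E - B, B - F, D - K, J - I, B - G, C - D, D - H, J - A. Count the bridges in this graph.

The edges on the cycle J-E-B-F-C-D-I-J are not bridges since each lies on that cycle.
But removing J - A disconnects J from A; removing G - B disconnects G from B; removing H - D disconnects H from D; removing K - D disconnects K from D — these are bridges.
That makes 4 bridges.

4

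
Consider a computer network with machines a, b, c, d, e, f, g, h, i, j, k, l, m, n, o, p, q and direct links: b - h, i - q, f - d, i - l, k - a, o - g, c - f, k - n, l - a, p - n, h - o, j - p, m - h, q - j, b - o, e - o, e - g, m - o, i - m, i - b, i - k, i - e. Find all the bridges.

c-f, d-f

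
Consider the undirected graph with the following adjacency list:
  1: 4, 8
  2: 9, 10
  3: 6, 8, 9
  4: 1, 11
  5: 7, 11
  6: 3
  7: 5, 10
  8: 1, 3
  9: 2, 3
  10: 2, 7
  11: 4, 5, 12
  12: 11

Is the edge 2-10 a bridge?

After removing 2-10, the path 2-9-3-8-1-4-11-5-7-10 still connects them, so the edge is not a bridge.

No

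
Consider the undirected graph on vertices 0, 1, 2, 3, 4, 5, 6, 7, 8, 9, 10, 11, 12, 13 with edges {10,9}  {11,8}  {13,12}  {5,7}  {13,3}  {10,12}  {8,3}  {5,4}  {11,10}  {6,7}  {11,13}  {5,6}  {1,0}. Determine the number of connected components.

4

2 is isolated — a component by itself.
Starting from 0 we can reach 0, 1. That is one component of size 2.
Starting from 4 we can reach 4, 5, 6, 7. That is one component of size 4.
Starting from 3 we can reach 3, 8, 9, 10, 11, 12, 13. That is one component of size 7.
Total: 4 components.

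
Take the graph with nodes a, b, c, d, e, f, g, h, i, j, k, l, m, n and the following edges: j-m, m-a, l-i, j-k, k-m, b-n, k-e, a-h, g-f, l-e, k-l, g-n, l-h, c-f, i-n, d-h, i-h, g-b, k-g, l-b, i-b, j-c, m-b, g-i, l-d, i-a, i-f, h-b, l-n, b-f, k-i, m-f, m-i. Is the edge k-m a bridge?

After removing k-m, the path k-j-m still connects them, so the edge is not a bridge.

No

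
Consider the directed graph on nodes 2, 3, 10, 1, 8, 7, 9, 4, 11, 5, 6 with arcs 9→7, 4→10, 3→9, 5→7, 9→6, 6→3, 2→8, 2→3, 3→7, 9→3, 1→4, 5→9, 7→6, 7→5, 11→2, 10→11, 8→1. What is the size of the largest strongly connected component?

{1, 2, 4, 8, 10, 11} are all mutually reachable — one SCC of size 6.
{3, 5, 6, 7, 9} are all mutually reachable — one SCC of size 5.
The largest has 6 vertices.

6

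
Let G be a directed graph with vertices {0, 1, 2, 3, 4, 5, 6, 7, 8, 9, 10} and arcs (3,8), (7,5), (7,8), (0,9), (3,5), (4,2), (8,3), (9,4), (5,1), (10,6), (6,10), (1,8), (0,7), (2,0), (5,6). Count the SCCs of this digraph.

{1, 3, 5, 8} are all mutually reachable — one SCC of size 4.
{0, 2, 4, 9} are all mutually reachable — one SCC of size 4.
{6, 10} are all mutually reachable — one SCC of size 2.
{7} is an SCC by itself.
That gives 4 strongly connected components.

4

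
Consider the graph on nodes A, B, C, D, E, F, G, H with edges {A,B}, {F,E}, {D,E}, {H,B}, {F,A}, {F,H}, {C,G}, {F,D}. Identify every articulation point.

F

Removing F increases the component count from 2 to 3, so F is a cut vertex.
By contrast removing E leaves 2 components; it is not a cut vertex. No other vertex is a cut vertex either.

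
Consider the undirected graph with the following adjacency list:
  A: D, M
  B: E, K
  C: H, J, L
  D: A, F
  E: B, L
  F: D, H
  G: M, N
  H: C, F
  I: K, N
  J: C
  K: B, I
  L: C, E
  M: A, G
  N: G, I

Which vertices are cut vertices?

C

Removing C increases the component count from 1 to 2, so C is a cut vertex.
By contrast removing H leaves 1 component; it is not a cut vertex. No other vertex is a cut vertex either.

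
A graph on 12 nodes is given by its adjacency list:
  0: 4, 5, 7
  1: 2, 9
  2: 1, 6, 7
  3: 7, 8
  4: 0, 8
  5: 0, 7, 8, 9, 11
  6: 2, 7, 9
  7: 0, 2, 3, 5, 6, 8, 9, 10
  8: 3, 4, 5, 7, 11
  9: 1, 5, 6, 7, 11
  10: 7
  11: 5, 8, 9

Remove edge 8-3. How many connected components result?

8 and 3 are still connected via 8-7-3, so the component count stays at 1.

1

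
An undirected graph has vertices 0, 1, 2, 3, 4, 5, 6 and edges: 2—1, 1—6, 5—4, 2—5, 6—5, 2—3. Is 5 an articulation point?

Yes

Deleting 5 raises the number of components from 2 to 3, so 5 is a cut vertex.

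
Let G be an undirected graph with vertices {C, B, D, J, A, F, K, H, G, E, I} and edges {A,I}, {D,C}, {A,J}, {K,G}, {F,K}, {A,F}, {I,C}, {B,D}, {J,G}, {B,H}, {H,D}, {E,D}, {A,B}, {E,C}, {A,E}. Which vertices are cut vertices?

Removing A increases the component count from 1 to 2, so A is a cut vertex.
By contrast removing F leaves 1 component; it is not a cut vertex. No other vertex is a cut vertex either.

A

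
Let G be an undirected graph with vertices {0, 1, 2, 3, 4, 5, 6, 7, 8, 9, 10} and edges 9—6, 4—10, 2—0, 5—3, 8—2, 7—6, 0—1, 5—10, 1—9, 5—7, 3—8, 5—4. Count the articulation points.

Removing 5 increases the component count from 1 to 2, so 5 is a cut vertex.
By contrast removing 4 leaves 1 component; it is not a cut vertex. No other vertex is a cut vertex either.

1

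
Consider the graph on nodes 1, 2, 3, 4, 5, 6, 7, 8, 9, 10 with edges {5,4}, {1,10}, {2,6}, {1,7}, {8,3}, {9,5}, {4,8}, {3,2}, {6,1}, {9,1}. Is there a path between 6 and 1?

Yes

From 6 we can reach 1, 2, 3, 4, 5, 6, 7, 8, 9, 10, which includes 1.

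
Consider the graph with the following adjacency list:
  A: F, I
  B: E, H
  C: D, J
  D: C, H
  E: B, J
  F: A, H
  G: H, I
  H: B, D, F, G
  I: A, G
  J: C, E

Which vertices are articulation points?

Removing H increases the component count from 1 to 2, so H is a cut vertex.
By contrast removing A leaves 1 component; it is not a cut vertex. No other vertex is a cut vertex either.

H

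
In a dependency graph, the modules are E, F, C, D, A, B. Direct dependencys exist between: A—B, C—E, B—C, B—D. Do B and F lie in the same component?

The component containing B is {A, B, C, D, E}, and F is not in it.

No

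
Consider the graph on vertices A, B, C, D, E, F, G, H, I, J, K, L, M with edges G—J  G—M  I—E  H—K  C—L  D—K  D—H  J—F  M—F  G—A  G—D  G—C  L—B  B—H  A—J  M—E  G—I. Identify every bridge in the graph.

none

The edges on the cycle G-C-L-B-H-K-D-G are not bridges since each lies on that cycle.
Every edge lies on some cycle, so there are no bridges.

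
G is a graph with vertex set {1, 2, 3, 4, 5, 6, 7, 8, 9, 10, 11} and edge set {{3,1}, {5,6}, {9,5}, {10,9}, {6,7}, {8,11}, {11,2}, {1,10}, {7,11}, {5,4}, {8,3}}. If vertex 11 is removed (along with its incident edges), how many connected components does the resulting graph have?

2

With 11 gone, the remaining components are: {2}; {1, 3, 4, 5, 6, 7, 8, 9, 10}.
That is 2 components.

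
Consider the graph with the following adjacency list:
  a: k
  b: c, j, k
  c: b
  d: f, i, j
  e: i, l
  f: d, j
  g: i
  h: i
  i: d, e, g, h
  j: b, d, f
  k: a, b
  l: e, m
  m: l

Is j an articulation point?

Yes

Deleting j raises the number of components from 1 to 2, so j is a cut vertex.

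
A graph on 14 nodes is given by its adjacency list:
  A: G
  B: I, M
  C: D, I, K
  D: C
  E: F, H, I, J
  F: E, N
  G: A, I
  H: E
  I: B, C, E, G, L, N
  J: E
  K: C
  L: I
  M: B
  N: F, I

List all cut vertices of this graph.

Removing B increases the component count from 1 to 2, so B is a cut vertex.
Removing C increases the component count from 1 to 3, so C is a cut vertex.
Removing E increases the component count from 1 to 3, so E is a cut vertex.
Likewise G, I are cut vertices.
By contrast removing A leaves 1 component; it is not a cut vertex. No other vertex is a cut vertex either.

B, C, E, G, I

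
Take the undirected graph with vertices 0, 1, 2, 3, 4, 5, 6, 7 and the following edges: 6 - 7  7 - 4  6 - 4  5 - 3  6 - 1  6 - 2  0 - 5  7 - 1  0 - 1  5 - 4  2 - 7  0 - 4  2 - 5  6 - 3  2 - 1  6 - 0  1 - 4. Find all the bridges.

none

The edges on the cycle 6-0-5-2-6 are not bridges since each lies on that cycle.
Every edge lies on some cycle, so there are no bridges.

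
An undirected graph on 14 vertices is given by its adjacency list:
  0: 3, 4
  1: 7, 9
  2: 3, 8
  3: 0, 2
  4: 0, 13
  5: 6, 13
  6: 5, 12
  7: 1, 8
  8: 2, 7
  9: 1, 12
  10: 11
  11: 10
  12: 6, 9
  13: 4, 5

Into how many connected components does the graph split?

Starting from 10 we can reach 10, 11. That is one component of size 2.
Starting from 0 we can reach 0, 1, 2, 3, 4, 5, 6, 7, 8, 9, 12, 13. That is one component of size 12.
Total: 2 components.

2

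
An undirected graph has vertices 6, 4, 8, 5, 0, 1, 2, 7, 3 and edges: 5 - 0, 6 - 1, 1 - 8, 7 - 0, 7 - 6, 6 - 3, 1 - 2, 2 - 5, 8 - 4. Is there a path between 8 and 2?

From 8 we can reach 0, 1, 2, 3, 4, 5, 6, 7, 8, which includes 2.

Yes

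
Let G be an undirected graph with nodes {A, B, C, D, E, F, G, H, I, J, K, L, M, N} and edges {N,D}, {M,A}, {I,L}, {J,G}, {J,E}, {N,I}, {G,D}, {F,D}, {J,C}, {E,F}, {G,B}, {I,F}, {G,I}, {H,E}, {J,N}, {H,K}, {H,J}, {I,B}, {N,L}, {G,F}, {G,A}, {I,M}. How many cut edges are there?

2

The edges on the cycle H-J-E-H are not bridges since each lies on that cycle.
But removing H–K disconnects H from K; removing C–J disconnects C from J — these are bridges.
That makes 2 bridges.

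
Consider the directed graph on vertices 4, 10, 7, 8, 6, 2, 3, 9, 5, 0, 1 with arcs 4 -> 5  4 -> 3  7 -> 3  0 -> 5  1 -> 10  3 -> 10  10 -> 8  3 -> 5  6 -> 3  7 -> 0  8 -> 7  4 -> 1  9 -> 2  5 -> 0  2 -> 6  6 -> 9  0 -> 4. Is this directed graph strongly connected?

There is no directed path from 0 to 2, so the graph is not strongly connected.

No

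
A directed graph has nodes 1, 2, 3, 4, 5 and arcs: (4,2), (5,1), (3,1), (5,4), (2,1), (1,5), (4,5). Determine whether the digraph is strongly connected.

No

There is no directed path from 5 to 3, so the graph is not strongly connected.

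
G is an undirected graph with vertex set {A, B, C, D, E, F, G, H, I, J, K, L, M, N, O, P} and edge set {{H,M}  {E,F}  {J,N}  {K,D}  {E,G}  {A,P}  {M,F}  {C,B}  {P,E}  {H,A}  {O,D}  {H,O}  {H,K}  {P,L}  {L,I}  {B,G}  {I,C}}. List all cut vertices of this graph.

H

Removing H increases the component count from 2 to 3, so H is a cut vertex.
By contrast removing I leaves 2 components; it is not a cut vertex. No other vertex is a cut vertex either.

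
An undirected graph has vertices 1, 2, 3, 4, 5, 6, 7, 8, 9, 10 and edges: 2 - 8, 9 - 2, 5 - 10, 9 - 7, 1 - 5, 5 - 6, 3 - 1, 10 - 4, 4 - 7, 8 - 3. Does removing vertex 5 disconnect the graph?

Deleting 5 raises the number of components from 1 to 2, so 5 is a cut vertex.

Yes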